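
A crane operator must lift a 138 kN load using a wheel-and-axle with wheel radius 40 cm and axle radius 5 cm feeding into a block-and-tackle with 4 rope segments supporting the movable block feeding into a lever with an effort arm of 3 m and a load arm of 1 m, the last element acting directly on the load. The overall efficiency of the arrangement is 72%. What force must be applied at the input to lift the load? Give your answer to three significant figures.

2.00 kN

Wheel-and-axle MA = R/r = 40/5 = 8.
Block-and-tackle MA = number of supporting rope parts = 4.
Lever MA = effort arm / load arm = 3/1 = 3.
Combined ideal MA = 8 × 4 × 3 = 96.
Actual MA = 96 × 0.72 = 69.12.
Effort = load / actual MA = 138 / 69.12 = 1.9965 kN.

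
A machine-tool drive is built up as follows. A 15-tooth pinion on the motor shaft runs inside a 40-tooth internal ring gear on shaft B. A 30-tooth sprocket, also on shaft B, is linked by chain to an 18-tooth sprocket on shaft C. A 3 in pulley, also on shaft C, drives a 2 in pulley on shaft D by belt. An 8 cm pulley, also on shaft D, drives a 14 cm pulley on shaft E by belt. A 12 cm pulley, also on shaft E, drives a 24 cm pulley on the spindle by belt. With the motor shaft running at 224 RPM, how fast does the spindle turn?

Internal gear: ratio = 40/15 = 2.6667, so shaft B turns at 224 / 2.6667 = 84 RPM.
Chain: ratio = 18/30 = 0.6, so shaft C turns at 84 / 0.6 = 140 RPM.
Belt: ratio = 2/3 = 0.66667, so shaft D turns at 140 / 0.66667 = 210 RPM.
Belt: ratio = 14/8 = 1.75, so shaft E turns at 210 / 1.75 = 120 RPM.
Belt: ratio = 24/12 = 2, so the spindle turns at 120 / 2 = 60 RPM.

60 RPM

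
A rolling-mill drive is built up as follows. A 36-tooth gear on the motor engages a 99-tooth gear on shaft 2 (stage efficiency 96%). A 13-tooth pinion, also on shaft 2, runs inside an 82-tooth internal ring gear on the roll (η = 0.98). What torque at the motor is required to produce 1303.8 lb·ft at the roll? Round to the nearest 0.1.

79.9 lb·ft

Overall ratio R = 2.75 × 6.3077 = 17.346; overall efficiency η = 0.96 × 0.98 = 0.9408.
Input torque = output torque / (R × η) = 1303.8 / (17.346 × 0.9408) = 79.893 lb·ft.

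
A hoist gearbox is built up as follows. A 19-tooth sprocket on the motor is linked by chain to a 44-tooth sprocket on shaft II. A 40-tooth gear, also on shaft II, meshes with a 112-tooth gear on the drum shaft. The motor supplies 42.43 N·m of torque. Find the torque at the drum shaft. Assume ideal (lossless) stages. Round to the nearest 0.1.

After the chain (44/19): 42.43 × 2.3158 = 98.259 N·m
After the gear mesh (112/40): 98.259 × 2.8 = 275.13 N·m

275.1 N·m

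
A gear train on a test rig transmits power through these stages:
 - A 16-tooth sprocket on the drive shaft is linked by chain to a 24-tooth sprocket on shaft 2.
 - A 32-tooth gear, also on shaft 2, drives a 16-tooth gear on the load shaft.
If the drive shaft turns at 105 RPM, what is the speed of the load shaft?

chain 24/16 = 1.5 → 105/1.5 = 70 RPM
gear mesh 16/32 = 0.5 → 70/0.5 = 140 RPM

140 RPM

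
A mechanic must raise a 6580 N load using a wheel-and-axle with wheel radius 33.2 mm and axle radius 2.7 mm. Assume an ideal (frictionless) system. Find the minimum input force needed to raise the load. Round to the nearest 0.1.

535.1 N

Wheel-and-axle MA = R/r = 33.2/2.7 = 12.296.
Effort = load / MA = 6580 / 12.296 = 535.12 N.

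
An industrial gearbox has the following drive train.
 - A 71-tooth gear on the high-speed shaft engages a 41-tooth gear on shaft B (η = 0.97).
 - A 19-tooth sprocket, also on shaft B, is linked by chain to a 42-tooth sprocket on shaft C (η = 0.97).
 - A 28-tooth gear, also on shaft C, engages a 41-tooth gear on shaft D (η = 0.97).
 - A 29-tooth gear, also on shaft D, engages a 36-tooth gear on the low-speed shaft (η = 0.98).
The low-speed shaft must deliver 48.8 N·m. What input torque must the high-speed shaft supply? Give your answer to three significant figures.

23.5 N·m

Overall ratio R = 0.57746 × 2.2105 × 1.4643 × 1.2414 = 2.3203; overall efficiency η = 0.97 × 0.97 × 0.97 × 0.98 = 0.8944.
Input torque = output torque / (R × η) = 48.8 / (2.3203 × 0.8944) = 23.514 N·m.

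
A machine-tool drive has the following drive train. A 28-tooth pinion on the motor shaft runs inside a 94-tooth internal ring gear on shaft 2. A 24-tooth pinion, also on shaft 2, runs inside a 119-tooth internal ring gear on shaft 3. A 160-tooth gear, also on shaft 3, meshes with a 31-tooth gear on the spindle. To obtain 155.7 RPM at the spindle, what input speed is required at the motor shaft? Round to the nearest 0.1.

Overall ratio R = 3.3571 × 4.9583 × 0.19375 = 3.2251.
Required input speed = output speed × R = 155.7 × 3.2251 = 502.15 RPM.

502.2 RPM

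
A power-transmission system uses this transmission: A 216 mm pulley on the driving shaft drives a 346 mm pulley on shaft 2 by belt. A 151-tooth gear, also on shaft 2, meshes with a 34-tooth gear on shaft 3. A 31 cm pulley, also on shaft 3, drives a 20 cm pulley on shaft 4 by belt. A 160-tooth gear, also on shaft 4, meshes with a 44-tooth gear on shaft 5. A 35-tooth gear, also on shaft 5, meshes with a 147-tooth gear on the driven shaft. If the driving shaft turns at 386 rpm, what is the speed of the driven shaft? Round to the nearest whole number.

1436 rpm

the driving shaft → shaft 2 (belt, 346/216): 386 ÷ 1.6019 = 240.97 rpm
shaft 2 → shaft 3 (gear mesh, 34/151): 240.97 ÷ 0.22517 = 1070.2 rpm
shaft 3 → shaft 4 (belt, 20/31): 1070.2 ÷ 0.64516 = 1658.8 rpm
shaft 4 → shaft 5 (gear mesh, 44/160): 1658.8 ÷ 0.275 = 6032 rpm
shaft 5 → the driven shaft (gear mesh, 147/35): 6032 ÷ 4.2 = 1436.2 rpm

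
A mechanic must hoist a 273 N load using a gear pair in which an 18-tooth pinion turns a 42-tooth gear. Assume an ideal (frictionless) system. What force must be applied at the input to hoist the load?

117 N

Gear pair MA = 42/18 = 2.3333.
Effort = load / MA = 273 / 2.3333 = 117 N.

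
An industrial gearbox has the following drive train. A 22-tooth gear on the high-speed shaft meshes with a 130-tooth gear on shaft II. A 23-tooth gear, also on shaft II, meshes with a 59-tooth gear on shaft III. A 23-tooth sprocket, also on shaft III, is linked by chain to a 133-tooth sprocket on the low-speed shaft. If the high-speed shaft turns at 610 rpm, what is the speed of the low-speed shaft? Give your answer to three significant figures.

gear mesh 130/22 = 5.9091 → 610/5.9091 = 103.23 rpm
gear mesh 59/23 = 2.5652 → 103.23/2.5652 = 40.243 rpm
chain 133/23 = 5.7826 → 40.243/5.7826 = 6.9592 rpm

6.96 rpm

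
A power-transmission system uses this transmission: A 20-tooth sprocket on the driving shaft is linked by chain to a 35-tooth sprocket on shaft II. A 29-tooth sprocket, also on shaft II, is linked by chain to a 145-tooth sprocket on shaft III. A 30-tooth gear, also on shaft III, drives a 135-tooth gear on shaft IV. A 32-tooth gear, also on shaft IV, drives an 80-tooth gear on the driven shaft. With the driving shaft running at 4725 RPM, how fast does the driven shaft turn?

Chain: ratio = 35/20 = 1.75, so shaft II turns at 4725 / 1.75 = 2700 RPM.
Chain: ratio = 145/29 = 5, so shaft III turns at 2700 / 5 = 540 RPM.
Gear mesh: ratio = 135/30 = 4.5, so shaft IV turns at 540 / 4.5 = 120 RPM.
Gear mesh: ratio = 80/32 = 2.5, so the driven shaft turns at 120 / 2.5 = 48 RPM.

48 RPM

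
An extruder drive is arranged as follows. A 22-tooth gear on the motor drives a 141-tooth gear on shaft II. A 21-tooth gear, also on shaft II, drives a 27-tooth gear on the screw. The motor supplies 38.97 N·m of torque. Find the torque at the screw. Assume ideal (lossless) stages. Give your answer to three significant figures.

gear mesh 141/22 = 6.4091 → τ = 38.97·6.4091 = 249.76 N·m
gear mesh 27/21 = 1.2857 → τ = 249.76·1.2857 = 321.12 N·m

321 N·m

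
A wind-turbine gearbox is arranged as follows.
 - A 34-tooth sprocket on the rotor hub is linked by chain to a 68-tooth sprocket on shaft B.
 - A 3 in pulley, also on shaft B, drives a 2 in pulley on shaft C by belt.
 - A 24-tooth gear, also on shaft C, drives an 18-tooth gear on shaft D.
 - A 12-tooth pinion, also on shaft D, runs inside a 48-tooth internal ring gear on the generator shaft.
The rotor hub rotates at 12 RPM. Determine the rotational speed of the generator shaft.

chain 68/34 = 2 → 12/2 = 6 RPM
belt 2/3 = 0.66667 → 6/0.66667 = 9 RPM
gear mesh 18/24 = 0.75 → 9/0.75 = 12 RPM
internal gear 48/12 = 4 → 12/4 = 3 RPM

3 RPM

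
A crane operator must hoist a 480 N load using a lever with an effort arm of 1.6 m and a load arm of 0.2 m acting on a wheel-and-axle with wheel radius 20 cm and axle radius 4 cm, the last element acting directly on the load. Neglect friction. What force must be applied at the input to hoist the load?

Lever MA = effort arm / load arm = 1.6/0.2 = 8.
Wheel-and-axle MA = R/r = 20/4 = 5.
Combined ideal MA = 8 × 5 = 40.
Effort = load / MA = 480 / 40 = 12 N.

12 N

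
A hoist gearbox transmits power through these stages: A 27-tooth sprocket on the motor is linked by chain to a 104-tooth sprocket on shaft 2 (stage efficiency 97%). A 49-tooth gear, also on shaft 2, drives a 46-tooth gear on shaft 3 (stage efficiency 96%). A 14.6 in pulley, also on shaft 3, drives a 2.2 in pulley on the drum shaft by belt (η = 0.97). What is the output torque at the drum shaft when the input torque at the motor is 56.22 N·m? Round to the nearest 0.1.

Chain: ratio = 104/27 = 3.8519; torque at shaft 2 = 56.22 × 3.8519 × 0.97 = 210.05 N·m.
Gear mesh: ratio = 46/49 = 0.93878; torque at shaft 3 = 210.05 × 0.93878 × 0.96 = 189.31 N·m.
Belt: ratio = 2.2/14.6 = 0.15068; torque at the drum shaft = 189.31 × 0.15068 × 0.97 = 27.67 N·m.

27.7 N·m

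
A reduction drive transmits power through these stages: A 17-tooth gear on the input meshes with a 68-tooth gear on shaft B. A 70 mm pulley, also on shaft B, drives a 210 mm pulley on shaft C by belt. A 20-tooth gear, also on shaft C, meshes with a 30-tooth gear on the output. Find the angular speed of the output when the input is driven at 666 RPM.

Gear mesh: ratio = 68/17 = 4, so shaft B turns at 666 / 4 = 166.5 RPM.
Belt: ratio = 210/70 = 3, so shaft C turns at 166.5 / 3 = 55.5 RPM.
Gear mesh: ratio = 30/20 = 1.5, so the output turns at 55.5 / 1.5 = 37 RPM.

37 RPM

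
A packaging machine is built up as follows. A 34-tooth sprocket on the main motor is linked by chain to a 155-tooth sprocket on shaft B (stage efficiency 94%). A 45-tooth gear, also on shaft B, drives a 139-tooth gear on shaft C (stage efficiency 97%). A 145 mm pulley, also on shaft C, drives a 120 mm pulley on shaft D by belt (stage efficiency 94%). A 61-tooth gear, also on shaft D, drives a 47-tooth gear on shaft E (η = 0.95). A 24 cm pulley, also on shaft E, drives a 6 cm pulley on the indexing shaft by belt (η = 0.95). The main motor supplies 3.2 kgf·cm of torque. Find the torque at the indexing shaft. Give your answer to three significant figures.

5.56 kgf·cm

After the chain (155/34): 3.2 × 4.5588 × 0.94 = 13.713 kgf·cm
After the gear mesh (139/45): 13.713 × 3.0889 × 0.97 = 41.087 kgf·cm
After the belt (120/145): 41.087 × 0.82759 × 0.94 = 31.963 kgf·cm
After the gear mesh (47/61): 31.963 × 0.77049 × 0.95 = 23.396 kgf·cm
After the belt (6/24): 23.396 × 0.25 × 0.95 = 5.5565 kgf·cm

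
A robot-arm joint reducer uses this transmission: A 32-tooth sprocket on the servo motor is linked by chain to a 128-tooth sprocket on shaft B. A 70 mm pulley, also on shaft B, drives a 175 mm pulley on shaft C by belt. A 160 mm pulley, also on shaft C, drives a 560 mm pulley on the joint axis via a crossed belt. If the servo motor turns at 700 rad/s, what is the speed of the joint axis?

20 rad/s

Chain: ratio = 128/32 = 4, so shaft B turns at 700 / 4 = 175 rad/s.
Belt: ratio = 175/70 = 2.5, so shaft C turns at 175 / 2.5 = 70 rad/s.
Belt: ratio = 560/160 = 3.5, so the joint axis turns at 70 / 3.5 = 20 rad/s.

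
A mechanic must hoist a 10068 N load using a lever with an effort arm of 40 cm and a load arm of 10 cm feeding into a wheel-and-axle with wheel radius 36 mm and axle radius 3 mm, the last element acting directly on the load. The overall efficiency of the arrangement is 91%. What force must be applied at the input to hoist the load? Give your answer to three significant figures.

230 N

Lever MA = effort arm / load arm = 40/10 = 4.
Wheel-and-axle MA = R/r = 36/3 = 12.
Combined ideal MA = 4 × 12 = 48.
Actual MA = 48 × 0.91 = 43.68.
Effort = load / actual MA = 10068 / 43.68 = 230.49 N.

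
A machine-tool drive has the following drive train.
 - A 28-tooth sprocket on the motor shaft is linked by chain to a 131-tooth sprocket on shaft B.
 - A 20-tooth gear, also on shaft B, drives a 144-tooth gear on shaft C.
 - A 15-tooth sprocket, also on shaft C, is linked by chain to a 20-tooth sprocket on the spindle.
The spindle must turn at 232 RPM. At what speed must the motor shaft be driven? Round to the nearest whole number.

Overall ratio R = 4.6786 × 7.2 × 1.3333 = 44.914.
Required input speed = output speed × R = 232 × 44.914 = 10420 RPM.

10420 RPM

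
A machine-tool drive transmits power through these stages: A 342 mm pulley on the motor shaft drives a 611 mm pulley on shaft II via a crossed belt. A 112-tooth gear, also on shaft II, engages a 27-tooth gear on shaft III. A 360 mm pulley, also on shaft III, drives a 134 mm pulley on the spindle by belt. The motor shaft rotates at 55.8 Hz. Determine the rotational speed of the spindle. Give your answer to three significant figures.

belt 611/342 = 1.7865 → 55.8/1.7865 = 31.233 Hz
gear mesh 27/112 = 0.24107 → 31.233/0.24107 = 129.56 Hz
belt 134/360 = 0.37222 → 129.56/0.37222 = 348.07 Hz

348 Hz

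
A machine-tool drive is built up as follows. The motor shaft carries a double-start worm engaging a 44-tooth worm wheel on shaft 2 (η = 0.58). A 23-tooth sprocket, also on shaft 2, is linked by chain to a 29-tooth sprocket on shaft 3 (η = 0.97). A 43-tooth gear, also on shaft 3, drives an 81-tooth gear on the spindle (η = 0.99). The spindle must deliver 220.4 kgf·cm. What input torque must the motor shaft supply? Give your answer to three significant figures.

Overall ratio R = 22 × 1.2609 × 1.8837 = 52.253; overall efficiency η = 0.58 × 0.97 × 0.99 = 0.5570.
Input torque = output torque / (R × η) = 220.4 / (52.253 × 0.5570) = 7.573 kgf·cm.

7.57 kgf·cm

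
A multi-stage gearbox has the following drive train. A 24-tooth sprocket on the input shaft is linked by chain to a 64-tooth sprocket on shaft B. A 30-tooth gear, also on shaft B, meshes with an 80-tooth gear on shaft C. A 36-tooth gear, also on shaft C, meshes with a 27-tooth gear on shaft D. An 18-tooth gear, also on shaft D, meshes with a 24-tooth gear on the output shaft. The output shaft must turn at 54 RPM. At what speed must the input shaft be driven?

Overall ratio R = 2.6667 × 2.6667 × 0.75 × 1.3333 = 7.1111.
Required input speed = output speed × R = 54 × 7.1111 = 384 RPM.

384 RPM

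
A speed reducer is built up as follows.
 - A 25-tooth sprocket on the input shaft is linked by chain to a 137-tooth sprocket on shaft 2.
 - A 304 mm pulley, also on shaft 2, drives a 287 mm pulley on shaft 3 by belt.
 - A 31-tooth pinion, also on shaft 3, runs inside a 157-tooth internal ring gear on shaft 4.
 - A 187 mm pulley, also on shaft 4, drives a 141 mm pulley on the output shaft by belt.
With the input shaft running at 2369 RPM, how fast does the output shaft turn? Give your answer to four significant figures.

chain 137/25 = 5.48 → 2369/5.48 = 432.3 RPM
belt 287/304 = 0.94408 → 432.3/0.94408 = 457.91 RPM
internal gear 157/31 = 5.0645 → 457.91/5.0645 = 90.415 RPM
belt 141/187 = 0.75401 → 90.415/0.75401 = 119.91 RPM

119.9 RPM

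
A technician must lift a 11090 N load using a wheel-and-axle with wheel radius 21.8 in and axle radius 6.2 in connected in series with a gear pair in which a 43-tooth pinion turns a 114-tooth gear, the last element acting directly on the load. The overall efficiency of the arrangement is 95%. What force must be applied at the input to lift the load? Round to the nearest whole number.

Wheel-and-axle MA = R/r = 21.8/6.2 = 3.5161.
Gear pair MA = 114/43 = 2.6512.
Combined ideal MA = 3.5161 × 2.6512 = 9.3218.
Actual MA = 9.3218 × 0.95 = 8.8557.
Effort = load / actual MA = 11090 / 8.8557 = 1252.3 N.

1252 N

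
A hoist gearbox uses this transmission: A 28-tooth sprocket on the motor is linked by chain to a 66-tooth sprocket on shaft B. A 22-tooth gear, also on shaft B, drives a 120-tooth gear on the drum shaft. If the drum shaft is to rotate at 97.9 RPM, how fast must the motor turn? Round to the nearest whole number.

Overall ratio R = 2.3571 × 5.4545 = 12.857.
Required input speed = output speed × R = 97.9 × 12.857 = 1258.7 RPM.

1259 RPM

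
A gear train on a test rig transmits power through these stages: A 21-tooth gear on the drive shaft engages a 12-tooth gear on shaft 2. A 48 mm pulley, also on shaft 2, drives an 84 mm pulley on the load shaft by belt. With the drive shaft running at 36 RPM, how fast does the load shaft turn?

36 RPM

the drive shaft → shaft 2 (gear mesh, 12/21): 36 ÷ 0.57143 = 63 RPM
shaft 2 → the load shaft (belt, 84/48): 63 ÷ 1.75 = 36 RPM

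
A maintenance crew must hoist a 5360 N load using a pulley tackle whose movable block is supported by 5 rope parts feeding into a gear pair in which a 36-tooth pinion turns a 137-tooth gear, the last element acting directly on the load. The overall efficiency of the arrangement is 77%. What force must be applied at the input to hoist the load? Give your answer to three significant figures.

Block-and-tackle MA = number of supporting rope parts = 5.
Gear pair MA = 137/36 = 3.8056.
Combined ideal MA = 5 × 3.8056 = 19.028.
Actual MA = 19.028 × 0.77 = 14.651.
Effort = load / actual MA = 5360 / 14.651 = 365.84 N.

366 N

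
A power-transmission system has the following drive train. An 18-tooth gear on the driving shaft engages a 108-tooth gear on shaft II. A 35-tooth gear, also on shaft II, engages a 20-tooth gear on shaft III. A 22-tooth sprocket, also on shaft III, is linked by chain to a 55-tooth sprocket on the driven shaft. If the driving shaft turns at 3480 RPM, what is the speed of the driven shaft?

the driving shaft → shaft II (gear mesh, 108/18): 3480 ÷ 6 = 580 RPM
shaft II → shaft III (gear mesh, 20/35): 580 ÷ 0.57143 = 1015 RPM
shaft III → the driven shaft (chain, 55/22): 1015 ÷ 2.5 = 406 RPM

406 RPM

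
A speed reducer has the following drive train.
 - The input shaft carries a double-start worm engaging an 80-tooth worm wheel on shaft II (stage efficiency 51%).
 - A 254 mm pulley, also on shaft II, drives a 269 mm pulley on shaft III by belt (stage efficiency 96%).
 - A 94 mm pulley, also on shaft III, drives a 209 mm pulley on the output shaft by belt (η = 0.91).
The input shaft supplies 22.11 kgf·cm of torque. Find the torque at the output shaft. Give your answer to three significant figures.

928 kgf·cm

Worm: ratio = 80/2 = 40; torque at shaft II = 22.11 × 40 × 0.51 = 451.04 kgf·cm.
Belt: ratio = 269/254 = 1.0591; torque at shaft III = 451.04 × 1.0591 × 0.96 = 458.57 kgf·cm.
Belt: ratio = 209/94 = 2.2234; torque at the output shaft = 458.57 × 2.2234 × 0.91 = 927.83 kgf·cm.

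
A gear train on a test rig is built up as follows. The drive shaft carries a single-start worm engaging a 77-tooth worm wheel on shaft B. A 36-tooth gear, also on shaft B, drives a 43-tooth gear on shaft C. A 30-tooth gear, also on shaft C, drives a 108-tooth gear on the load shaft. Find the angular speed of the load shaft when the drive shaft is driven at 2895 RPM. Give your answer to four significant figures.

8.744 RPM

worm 77/1 = 77 → 2895/77 = 37.597 RPM
gear mesh 43/36 = 1.1944 → 37.597/1.1944 = 31.477 RPM
gear mesh 108/30 = 3.6 → 31.477/3.6 = 8.7436 RPM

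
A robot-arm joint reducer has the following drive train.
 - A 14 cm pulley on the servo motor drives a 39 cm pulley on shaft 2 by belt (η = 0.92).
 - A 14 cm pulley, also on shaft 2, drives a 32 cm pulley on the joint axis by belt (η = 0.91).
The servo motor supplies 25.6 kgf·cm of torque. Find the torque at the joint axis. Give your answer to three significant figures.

136 kgf·cm

Belt: ratio = 39/14 = 2.7857; torque at shaft 2 = 25.6 × 2.7857 × 0.92 = 65.609 kgf·cm.
Belt: ratio = 32/14 = 2.2857; torque at the joint axis = 65.609 × 2.2857 × 0.91 = 136.47 kgf·cm.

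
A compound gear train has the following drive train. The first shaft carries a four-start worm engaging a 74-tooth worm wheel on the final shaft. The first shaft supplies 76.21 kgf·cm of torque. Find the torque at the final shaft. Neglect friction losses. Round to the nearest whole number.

After the worm (74/4): 76.21 × 18.5 = 1409.9 kgf·cm

1410 kgf·cm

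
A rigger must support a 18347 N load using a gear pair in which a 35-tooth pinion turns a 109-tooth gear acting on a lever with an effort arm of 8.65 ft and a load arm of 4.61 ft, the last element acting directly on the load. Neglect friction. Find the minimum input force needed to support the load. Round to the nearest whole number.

3140 N

Gear pair MA = 109/35 = 3.1143.
Lever MA = effort arm / load arm = 8.65/4.61 = 1.8764.
Combined ideal MA = 3.1143 × 1.8764 = 5.8435.
Effort = load / MA = 18347 / 5.8435 = 3139.7 N.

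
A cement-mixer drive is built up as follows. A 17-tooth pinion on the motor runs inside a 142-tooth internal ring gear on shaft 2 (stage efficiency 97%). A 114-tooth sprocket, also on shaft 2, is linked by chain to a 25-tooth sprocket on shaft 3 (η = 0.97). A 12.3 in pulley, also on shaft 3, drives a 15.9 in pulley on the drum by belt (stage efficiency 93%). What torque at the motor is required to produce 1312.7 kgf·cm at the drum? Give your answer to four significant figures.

633.5 kgf·cm

Overall ratio R = 8.3529 × 0.2193 × 1.2927 = 2.3679; overall efficiency η = 0.97 × 0.97 × 0.93 = 0.8750.
Input torque = output torque / (R × η) = 1312.7 / (2.3679 × 0.8750) = 633.54 kgf·cm.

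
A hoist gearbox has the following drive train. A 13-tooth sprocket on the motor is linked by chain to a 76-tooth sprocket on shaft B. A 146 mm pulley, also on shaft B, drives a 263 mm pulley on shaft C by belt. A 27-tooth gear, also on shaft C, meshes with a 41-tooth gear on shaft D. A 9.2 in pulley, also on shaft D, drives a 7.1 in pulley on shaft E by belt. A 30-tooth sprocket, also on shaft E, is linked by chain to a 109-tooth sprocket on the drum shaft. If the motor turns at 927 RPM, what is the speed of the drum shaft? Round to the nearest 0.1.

chain 76/13 = 5.8462 → 927/5.8462 = 158.57 RPM
belt 263/146 = 1.8014 → 158.57/1.8014 = 88.025 RPM
gear mesh 41/27 = 1.5185 → 88.025/1.5185 = 57.968 RPM
belt 7.1/9.2 = 0.77174 → 57.968/0.77174 = 75.113 RPM
chain 109/30 = 3.6333 → 75.113/3.6333 = 20.673 RPM

20.7 RPM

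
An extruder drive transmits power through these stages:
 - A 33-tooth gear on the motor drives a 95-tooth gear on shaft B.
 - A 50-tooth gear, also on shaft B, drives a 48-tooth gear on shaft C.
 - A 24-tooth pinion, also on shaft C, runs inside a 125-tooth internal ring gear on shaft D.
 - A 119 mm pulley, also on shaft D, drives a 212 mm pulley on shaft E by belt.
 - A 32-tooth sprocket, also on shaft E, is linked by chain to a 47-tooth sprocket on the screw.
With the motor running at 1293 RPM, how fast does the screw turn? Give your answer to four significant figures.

34.33 RPM

gear mesh 95/33 = 2.8788 → 1293/2.8788 = 449.15 RPM
gear mesh 48/50 = 0.96 → 449.15/0.96 = 467.86 RPM
internal gear 125/24 = 5.2083 → 467.86/5.2083 = 89.829 RPM
belt 212/119 = 1.7815 → 89.829/1.7815 = 50.423 RPM
chain 47/32 = 1.4688 → 50.423/1.4688 = 34.331 RPM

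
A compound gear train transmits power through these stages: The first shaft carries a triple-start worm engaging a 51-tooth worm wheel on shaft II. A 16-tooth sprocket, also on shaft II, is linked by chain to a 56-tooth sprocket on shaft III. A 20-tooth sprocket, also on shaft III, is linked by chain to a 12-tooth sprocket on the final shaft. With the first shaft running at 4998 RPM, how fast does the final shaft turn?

140 RPM

Worm: ratio = 51/3 = 17, so shaft II turns at 4998 / 17 = 294 RPM.
Chain: ratio = 56/16 = 3.5, so shaft III turns at 294 / 3.5 = 84 RPM.
Chain: ratio = 12/20 = 0.6, so the final shaft turns at 84 / 0.6 = 140 RPM.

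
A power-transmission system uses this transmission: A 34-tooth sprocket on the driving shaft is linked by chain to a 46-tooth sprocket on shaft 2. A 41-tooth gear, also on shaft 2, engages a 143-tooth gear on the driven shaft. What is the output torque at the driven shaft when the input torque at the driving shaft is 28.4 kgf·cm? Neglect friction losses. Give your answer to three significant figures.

134 kgf·cm

chain 46/34 = 1.3529 → τ = 28.4·1.3529 = 38.424 kgf·cm
gear mesh 143/41 = 3.4878 → τ = 38.424·3.4878 = 134.01 kgf·cm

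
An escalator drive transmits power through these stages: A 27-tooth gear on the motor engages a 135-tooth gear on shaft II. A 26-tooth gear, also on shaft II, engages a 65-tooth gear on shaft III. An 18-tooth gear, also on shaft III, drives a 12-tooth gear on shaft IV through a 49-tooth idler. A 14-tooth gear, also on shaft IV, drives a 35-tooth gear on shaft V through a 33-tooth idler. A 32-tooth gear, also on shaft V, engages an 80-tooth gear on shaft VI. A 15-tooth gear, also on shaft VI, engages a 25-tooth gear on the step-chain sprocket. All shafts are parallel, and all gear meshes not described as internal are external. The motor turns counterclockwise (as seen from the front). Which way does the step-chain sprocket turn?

counterclockwise

the motor → shaft II: external mesh, 1 reversal → CW.
shaft II → shaft III: external mesh, 1 reversal → CCW.
shaft III → shaft IV: driver → idler → driven is 2 external meshes, 2 reversals → CCW.
shaft IV → shaft V: driver → idler → driven is 2 external meshes, 2 reversals → CCW.
shaft V → shaft VI: external mesh, 1 reversal → CW.
shaft VI → the step-chain sprocket: external mesh, 1 reversal → CCW.
8 reversals in total — an even number — so the step-chain sprocket turns the same way as the motor.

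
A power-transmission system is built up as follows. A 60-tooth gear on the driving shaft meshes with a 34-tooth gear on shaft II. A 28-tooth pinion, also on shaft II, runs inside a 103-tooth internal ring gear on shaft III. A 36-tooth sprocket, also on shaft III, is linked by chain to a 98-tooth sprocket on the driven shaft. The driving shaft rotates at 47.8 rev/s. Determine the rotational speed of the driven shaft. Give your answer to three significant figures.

the driving shaft → shaft II (gear mesh, 34/60): 47.8 ÷ 0.56667 = 84.353 rev/s
shaft II → shaft III (internal gear, 103/28): 84.353 ÷ 3.6786 = 22.931 rev/s
shaft III → the driven shaft (chain, 98/36): 22.931 ÷ 2.7222 = 8.4236 rev/s

8.42 rev/s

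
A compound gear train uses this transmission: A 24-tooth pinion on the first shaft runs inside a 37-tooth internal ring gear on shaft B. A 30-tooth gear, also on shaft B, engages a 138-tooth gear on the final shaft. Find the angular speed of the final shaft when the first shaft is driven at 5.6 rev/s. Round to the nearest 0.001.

internal gear 37/24 = 1.5417 → 5.6/1.5417 = 3.6324 rev/s
gear mesh 138/30 = 4.6 → 3.6324/4.6 = 0.78966 rev/s

0.790 rev/s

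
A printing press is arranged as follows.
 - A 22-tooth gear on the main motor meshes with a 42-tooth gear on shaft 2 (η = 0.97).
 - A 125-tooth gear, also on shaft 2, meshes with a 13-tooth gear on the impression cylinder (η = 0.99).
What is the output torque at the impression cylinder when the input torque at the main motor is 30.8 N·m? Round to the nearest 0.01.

5.87 N·m

gear mesh 42/22 = 1.9091 → τ = 30.8·1.9091·0.97 = 57.036 N·m
gear mesh 13/125 = 0.104 → τ = 57.036·0.104·0.99 = 5.8724 N·m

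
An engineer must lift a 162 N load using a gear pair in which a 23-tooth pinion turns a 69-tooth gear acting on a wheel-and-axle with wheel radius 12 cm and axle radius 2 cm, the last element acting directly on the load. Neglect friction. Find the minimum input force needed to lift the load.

9 N

Gear pair MA = 69/23 = 3.
Wheel-and-axle MA = R/r = 12/2 = 6.
Combined ideal MA = 3 × 6 = 18.
Effort = load / MA = 162 / 18 = 9 N.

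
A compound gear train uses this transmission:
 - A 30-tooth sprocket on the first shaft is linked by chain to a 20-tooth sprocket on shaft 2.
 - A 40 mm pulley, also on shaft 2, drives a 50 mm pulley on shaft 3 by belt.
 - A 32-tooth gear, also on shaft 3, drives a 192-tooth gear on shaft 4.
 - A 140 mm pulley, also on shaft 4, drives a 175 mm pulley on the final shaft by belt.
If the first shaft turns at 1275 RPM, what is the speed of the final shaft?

Chain: ratio = 20/30 = 0.66667, so shaft 2 turns at 1275 / 0.66667 = 1912.5 RPM.
Belt: ratio = 50/40 = 1.25, so shaft 3 turns at 1912.5 / 1.25 = 1530 RPM.
Gear mesh: ratio = 192/32 = 6, so shaft 4 turns at 1530 / 6 = 255 RPM.
Belt: ratio = 175/140 = 1.25, so the final shaft turns at 255 / 1.25 = 204 RPM.

204 RPM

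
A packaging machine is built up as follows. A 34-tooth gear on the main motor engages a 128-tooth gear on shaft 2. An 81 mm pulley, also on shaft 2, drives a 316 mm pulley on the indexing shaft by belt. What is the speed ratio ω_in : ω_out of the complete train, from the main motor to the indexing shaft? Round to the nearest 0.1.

14.7

Each stage contributes driven/driver: gear mesh 128/34 = 3.7647, belt 316/81 = 3.9012.
Overall: 3.7647 × 3.9012 = 14.687.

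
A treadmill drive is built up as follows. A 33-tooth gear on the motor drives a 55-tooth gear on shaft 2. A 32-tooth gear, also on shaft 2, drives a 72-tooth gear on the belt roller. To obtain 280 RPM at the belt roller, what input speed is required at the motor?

Overall ratio R = 1.6667 × 2.25 = 3.75.
Required input speed = output speed × R = 280 × 3.75 = 1050 RPM.

1050 RPM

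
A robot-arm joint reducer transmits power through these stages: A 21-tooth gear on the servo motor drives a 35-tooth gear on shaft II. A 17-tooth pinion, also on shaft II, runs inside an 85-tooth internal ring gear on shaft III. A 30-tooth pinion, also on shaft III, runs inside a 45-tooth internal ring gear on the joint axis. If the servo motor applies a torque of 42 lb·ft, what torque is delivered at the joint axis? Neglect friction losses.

gear mesh 35/21 = 1.6667 → τ = 42·1.6667 = 70 lb·ft
internal gear 85/17 = 5 → τ = 70·5 = 350 lb·ft
internal gear 45/30 = 1.5 → τ = 350·1.5 = 525 lb·ft

525 lb·ft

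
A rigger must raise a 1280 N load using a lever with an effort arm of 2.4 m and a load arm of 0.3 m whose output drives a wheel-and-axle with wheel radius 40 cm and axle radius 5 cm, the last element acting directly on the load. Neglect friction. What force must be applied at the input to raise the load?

Lever MA = effort arm / load arm = 2.4/0.3 = 8.
Wheel-and-axle MA = R/r = 40/5 = 8.
Combined ideal MA = 8 × 8 = 64.
Effort = load / MA = 1280 / 64 = 20 N.

20 N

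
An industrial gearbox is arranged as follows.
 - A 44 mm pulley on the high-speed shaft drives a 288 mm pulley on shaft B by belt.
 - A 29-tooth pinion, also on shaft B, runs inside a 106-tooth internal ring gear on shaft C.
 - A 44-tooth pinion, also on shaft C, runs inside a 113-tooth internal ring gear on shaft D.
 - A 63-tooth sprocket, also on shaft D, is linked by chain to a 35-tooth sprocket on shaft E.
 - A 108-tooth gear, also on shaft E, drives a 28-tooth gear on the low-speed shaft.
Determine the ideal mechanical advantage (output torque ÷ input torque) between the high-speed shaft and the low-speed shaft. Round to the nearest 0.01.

Each stage contributes driven/driver: belt 288/44 = 6.5455, internal gear 106/29 = 3.6552, internal gear 113/44 = 2.5682, chain 35/63 = 0.55556, gear mesh 28/108 = 0.25926.
Overall: 6.5455 × 3.6552 × 2.5682 × 0.55556 × 0.25926 = 8.8498.

8.85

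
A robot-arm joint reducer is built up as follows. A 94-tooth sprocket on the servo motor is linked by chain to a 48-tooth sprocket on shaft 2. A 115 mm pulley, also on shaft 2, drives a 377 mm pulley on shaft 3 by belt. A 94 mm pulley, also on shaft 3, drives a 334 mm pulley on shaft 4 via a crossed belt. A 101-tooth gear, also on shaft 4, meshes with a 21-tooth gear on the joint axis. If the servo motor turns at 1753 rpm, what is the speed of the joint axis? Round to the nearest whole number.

1417 rpm

Chain: ratio = 48/94 = 0.51064, so shaft 2 turns at 1753 / 0.51064 = 3433 rpm.
Belt: ratio = 377/115 = 3.2783, so shaft 3 turns at 3433 / 3.2783 = 1047.2 rpm.
Belt: ratio = 334/94 = 3.5532, so shaft 4 turns at 1047.2 / 3.5532 = 294.72 rpm.
Gear mesh: ratio = 21/101 = 0.20792, so the joint axis turns at 294.72 / 0.20792 = 1417.5 rpm.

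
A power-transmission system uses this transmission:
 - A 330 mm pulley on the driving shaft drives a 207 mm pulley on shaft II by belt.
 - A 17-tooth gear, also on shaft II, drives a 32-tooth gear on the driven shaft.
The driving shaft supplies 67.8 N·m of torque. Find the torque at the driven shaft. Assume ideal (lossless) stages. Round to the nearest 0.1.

80.1 N·m

After the belt (207/330): 67.8 × 0.62727 = 42.529 N·m
After the gear mesh (32/17): 42.529 × 1.8824 = 80.055 N·m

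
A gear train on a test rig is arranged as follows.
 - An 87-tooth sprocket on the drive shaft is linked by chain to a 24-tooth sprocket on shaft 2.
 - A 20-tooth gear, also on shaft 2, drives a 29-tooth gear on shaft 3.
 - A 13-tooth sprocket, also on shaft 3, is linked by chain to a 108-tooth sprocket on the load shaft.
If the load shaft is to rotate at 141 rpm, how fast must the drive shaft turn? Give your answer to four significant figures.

Overall ratio R = 0.27586 × 1.45 × 8.3077 = 3.3231.
Required input speed = output speed × R = 141 × 3.3231 = 468.55 rpm.

468.6 rpm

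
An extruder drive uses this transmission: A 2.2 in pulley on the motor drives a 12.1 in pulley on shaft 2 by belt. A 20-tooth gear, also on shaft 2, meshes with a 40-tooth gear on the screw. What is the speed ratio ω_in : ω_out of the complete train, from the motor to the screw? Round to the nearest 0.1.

11.0

Each stage contributes driven/driver: belt 12.1/2.2 = 5.5, gear mesh 40/20 = 2.
Overall: 5.5 × 2 = 11.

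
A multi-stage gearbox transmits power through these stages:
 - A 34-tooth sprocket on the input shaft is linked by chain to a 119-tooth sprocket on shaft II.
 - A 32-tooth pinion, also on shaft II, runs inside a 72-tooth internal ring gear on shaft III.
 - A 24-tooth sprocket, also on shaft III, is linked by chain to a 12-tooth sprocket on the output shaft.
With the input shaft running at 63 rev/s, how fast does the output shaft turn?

16 rev/s

the input shaft → shaft II (chain, 119/34): 63 ÷ 3.5 = 18 rev/s
shaft II → shaft III (internal gear, 72/32): 18 ÷ 2.25 = 8 rev/s
shaft III → the output shaft (chain, 12/24): 8 ÷ 0.5 = 16 rev/s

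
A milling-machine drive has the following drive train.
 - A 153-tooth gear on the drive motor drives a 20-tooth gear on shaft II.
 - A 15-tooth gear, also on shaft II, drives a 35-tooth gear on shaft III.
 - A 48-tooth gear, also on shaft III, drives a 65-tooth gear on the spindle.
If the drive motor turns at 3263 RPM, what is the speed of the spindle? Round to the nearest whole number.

7900 RPM

the drive motor → shaft II (gear mesh, 20/153): 3263 ÷ 0.13072 = 24962 RPM
shaft II → shaft III (gear mesh, 35/15): 24962 ÷ 2.3333 = 10698 RPM
shaft III → the spindle (gear mesh, 65/48): 10698 ÷ 1.3542 = 7900 RPM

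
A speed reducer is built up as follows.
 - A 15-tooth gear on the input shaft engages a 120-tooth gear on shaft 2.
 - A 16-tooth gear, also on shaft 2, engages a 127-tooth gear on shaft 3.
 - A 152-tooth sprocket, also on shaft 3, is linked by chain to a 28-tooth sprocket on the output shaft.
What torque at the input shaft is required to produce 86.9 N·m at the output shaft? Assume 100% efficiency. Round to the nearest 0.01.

Overall ratio R = 8 × 7.9375 × 0.18421 = 11.697.
Input torque = output torque / R = 86.9 / 11.697 = 7.429 N·m.

7.43 N·m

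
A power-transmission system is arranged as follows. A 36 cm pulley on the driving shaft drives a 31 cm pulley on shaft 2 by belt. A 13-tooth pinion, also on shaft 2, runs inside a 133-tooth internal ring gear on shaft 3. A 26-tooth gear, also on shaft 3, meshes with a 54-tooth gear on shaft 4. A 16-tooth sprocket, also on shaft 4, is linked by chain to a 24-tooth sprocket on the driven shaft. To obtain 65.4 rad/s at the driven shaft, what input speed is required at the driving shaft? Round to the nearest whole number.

Overall ratio R = 0.86111 × 10.231 × 2.0769 × 1.5 = 27.446.
Required input speed = output speed × R = 65.4 × 27.446 = 1795 rad/s.

1795 rad/s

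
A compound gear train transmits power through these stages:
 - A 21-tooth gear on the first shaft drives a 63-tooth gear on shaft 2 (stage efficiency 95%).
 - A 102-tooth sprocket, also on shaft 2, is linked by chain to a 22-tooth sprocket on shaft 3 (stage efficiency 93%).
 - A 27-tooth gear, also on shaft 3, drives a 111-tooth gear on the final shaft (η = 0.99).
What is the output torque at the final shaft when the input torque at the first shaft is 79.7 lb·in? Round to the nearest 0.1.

gear mesh 63/21 = 3 → τ = 79.7·3·0.95 = 227.15 lb·in
chain 22/102 = 0.21569 → τ = 227.15·0.21569·0.93 = 45.563 lb·in
gear mesh 111/27 = 4.1111 → τ = 45.563·4.1111·0.99 = 185.44 lb·in

185.4 lb·in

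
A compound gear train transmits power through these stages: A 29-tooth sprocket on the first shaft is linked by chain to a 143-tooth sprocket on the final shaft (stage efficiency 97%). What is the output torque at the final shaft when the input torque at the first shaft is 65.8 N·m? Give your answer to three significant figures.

chain 143/29 = 4.931 → τ = 65.8·4.931·0.97 = 314.73 N·m

315 N·m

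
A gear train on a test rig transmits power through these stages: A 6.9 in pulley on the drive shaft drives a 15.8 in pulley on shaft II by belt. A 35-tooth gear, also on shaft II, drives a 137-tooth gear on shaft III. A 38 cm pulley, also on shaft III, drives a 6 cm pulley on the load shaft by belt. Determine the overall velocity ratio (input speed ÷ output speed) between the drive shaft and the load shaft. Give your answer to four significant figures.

1.415

Each stage contributes driven/driver: belt 15.8/6.9 = 2.2899, gear mesh 137/35 = 3.9143, belt 6/38 = 0.15789.
Overall: 2.2899 × 3.9143 × 0.15789 = 1.4152.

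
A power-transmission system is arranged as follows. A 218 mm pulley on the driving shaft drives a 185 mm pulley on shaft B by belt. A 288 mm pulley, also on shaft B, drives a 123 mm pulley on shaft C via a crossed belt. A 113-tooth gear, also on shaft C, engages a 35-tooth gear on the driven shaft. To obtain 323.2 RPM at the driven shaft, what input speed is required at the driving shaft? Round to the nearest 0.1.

36.3 RPM

Overall ratio R = 0.84862 × 0.42708 × 0.30973 = 0.11226.
Required input speed = output speed × R = 323.2 × 0.11226 = 36.282 RPM.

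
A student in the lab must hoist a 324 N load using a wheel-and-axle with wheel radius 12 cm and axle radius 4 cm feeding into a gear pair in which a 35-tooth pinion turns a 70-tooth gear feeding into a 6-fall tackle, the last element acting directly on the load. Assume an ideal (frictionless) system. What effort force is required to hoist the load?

9 N

Wheel-and-axle MA = R/r = 12/4 = 3.
Gear pair MA = 70/35 = 2.
Block-and-tackle MA = number of supporting rope parts = 6.
Combined ideal MA = 3 × 2 × 6 = 36.
Effort = load / MA = 324 / 36 = 9 N.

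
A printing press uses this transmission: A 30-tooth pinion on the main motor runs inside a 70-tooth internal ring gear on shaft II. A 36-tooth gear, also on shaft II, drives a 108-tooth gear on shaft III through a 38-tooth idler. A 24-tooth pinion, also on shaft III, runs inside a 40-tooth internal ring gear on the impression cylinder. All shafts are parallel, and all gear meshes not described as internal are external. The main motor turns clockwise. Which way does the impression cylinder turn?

the main motor → shaft II: internal mesh, same direction → CW.
shaft II → shaft III: driver → idler → driven is 2 external meshes, 2 reversals → CW.
shaft III → the impression cylinder: internal mesh, same direction → CW.
2 reversals in total — an even number — so the impression cylinder turns the same way as the main motor.

clockwise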